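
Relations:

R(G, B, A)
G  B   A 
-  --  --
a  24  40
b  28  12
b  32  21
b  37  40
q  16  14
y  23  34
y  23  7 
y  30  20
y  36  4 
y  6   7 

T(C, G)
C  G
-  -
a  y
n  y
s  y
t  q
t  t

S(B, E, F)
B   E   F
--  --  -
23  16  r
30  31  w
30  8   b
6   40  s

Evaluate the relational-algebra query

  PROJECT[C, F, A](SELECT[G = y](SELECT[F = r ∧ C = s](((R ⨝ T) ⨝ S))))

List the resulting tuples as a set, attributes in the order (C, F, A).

Joining R and T on G yields {(q, 16, 14, t), (y, 23, 34, a), (y, 23, 34, n), (y, 23, 34, s), (y, 23, 7, a), (y, 23, 7, n), (y, 23, 7, s), (y, 30, 20, a), (y, 30, 20, n), (y, 30, 20, s), (y, 36, 4, a), (y, 36, 4, n), (y, 36, 4, s), (y, 6, 7, a), (y, 6, 7, n), (y, 6, 7, s)}.
Joining (R ⨝ T) and S on B yields {(y, 23, 34, a, 16, r), (y, 23, 34, n, 16, r), (y, 23, 34, s, 16, r), (y, 23, 7, a, 16, r), (y, 23, 7, n, 16, r), (y, 23, 7, s, 16, r), (y, 30, 20, a, 31, w), (y, 30, 20, a, 8, b), (y, 30, 20, n, 31, w), (y, 30, 20, n, 8, b), (y, 30, 20, s, 31, w), (y, 30, 20, s, 8, b), (y, 6, 7, a, 40, s), (y, 6, 7, n, 40, s), (y, 6, 7, s, 40, s)}.
Apply σ_{F = r ∧ C = s}; surviving tuples: {(y, 23, 34, s, 16, r), (y, 23, 7, s, 16, r)}
Apply σ_{G = y}; surviving tuples: {(y, 23, 34, s, 16, r), (y, 23, 7, s, 16, r)}
Keep only column(s) C, F, A: {(s, r, 34), (s, r, 7)}

{(s, r, 34), (s, r, 7)}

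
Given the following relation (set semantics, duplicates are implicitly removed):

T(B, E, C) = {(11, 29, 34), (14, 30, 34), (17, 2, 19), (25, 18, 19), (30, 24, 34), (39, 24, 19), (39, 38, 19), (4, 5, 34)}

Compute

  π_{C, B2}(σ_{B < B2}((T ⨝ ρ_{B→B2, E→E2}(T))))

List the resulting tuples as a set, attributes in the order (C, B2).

{(19, 25), (19, 39), (34, 11), (34, 14), (34, 30)}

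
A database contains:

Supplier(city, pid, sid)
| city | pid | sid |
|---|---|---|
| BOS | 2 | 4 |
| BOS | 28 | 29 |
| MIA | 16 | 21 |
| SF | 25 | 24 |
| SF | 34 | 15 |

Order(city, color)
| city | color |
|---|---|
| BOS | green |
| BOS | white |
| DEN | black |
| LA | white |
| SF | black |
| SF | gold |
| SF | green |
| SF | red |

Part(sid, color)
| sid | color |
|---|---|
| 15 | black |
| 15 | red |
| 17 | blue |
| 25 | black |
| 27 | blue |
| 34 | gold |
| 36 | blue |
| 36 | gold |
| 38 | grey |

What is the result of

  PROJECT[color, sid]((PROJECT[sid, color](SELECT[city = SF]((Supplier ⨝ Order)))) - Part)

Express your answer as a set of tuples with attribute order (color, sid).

{(black, 24), (gold, 15), (gold, 24), (green, 15), (green, 24), (red, 24)}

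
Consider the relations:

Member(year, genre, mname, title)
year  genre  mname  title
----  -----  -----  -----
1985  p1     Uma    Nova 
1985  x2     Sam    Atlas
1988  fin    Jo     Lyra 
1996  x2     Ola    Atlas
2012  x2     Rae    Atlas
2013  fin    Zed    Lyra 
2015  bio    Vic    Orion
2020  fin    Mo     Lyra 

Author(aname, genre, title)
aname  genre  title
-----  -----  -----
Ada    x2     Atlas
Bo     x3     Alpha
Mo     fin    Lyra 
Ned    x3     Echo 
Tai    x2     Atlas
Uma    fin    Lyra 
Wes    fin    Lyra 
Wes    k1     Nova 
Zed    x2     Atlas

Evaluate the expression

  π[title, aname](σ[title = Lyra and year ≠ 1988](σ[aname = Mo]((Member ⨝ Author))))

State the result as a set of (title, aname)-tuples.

Member ⋈ Author (natural join on genre, title): {(1985, x2, Sam, Atlas, Ada), (1985, x2, Sam, Atlas, Tai), (1985, x2, Sam, Atlas, Zed), (1988, fin, Jo, Lyra, Mo), (1988, fin, Jo, Lyra, Uma), (1988, fin, Jo, Lyra, Wes), (1996, x2, Ola, Atlas, Ada), (1996, x2, Ola, Atlas, Tai), (1996, x2, Ola, Atlas, Zed), (2012, x2, Rae, Atlas, Ada), (2012, x2, Rae, Atlas, Tai), (2012, x2, Rae, Atlas, Zed), (2013, fin, Zed, Lyra, Mo), (2013, fin, Zed, Lyra, Uma), (2013, fin, Zed, Lyra, Wes), (2020, fin, Mo, Lyra, Mo), (2020, fin, Mo, Lyra, Uma), (2020, fin, Mo, Lyra, Wes)}
Selection aname = Mo: {(1988, fin, Jo, Lyra, Mo), (2013, fin, Zed, Lyra, Mo), (2020, fin, Mo, Lyra, Mo)}
Selection title = Lyra and year ≠ 1988: {(2013, fin, Zed, Lyra, Mo), (2020, fin, Mo, Lyra, Mo)}
Keep only column(s) title, aname (1 duplicate(s) eliminated): {(Lyra, Mo)}

{(Lyra, Mo)}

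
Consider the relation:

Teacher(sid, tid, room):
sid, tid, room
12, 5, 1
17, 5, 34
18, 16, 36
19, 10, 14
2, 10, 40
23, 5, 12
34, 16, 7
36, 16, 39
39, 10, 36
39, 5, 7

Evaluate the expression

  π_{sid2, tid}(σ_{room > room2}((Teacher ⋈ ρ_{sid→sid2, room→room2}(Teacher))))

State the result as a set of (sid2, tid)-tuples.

{(12, 5), (18, 16), (19, 10), (23, 5), (34, 16), (39, 10), (39, 5)}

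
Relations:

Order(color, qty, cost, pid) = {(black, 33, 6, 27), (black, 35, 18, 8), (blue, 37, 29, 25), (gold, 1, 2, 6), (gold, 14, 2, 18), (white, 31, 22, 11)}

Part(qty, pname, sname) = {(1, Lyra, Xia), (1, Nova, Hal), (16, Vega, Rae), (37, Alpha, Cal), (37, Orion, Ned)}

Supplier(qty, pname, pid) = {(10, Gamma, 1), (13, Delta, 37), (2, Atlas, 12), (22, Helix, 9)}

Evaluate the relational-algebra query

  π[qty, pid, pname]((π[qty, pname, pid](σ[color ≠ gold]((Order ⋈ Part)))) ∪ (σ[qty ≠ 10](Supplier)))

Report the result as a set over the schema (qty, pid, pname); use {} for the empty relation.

{(13, 37, Delta), (2, 12, Atlas), (22, 9, Helix), (37, 25, Alpha), (37, 25, Orion)}

Order ⋈ Part (natural join on qty): {(blue, 37, 29, 25, Alpha, Cal), (blue, 37, 29, 25, Orion, Ned), (gold, 1, 2, 6, Lyra, Xia), (gold, 1, 2, 6, Nova, Hal)}
σ[color ≠ gold]: keep tuples satisfying color ≠ gold → {(blue, 37, 29, 25, Alpha, Cal), (blue, 37, 29, 25, Orion, Ned)}
π_{qty, pname, pid} gives {(37, Alpha, 25), (37, Orion, 25)}.
σ[qty ≠ 10]: keep tuples satisfying qty ≠ 10 → {(13, Delta, 37), (2, Atlas, 12), (22, Helix, 9)}
Taking the union: {(13, Delta, 37), (2, Atlas, 12), (22, Helix, 9), (37, Alpha, 25), (37, Orion, 25)}
π_{qty, pid, pname} gives {(13, 37, Delta), (2, 12, Atlas), (22, 9, Helix), (37, 25, Alpha), (37, 25, Orion)}.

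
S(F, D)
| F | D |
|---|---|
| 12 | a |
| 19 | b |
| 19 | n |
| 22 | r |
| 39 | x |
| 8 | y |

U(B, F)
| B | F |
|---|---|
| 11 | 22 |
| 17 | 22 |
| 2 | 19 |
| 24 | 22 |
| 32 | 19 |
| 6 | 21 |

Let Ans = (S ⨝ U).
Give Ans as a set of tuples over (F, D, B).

{(19, b, 2), (19, b, 32), (19, n, 2), (19, n, 32), (22, r, 11), (22, r, 17), (22, r, 24)}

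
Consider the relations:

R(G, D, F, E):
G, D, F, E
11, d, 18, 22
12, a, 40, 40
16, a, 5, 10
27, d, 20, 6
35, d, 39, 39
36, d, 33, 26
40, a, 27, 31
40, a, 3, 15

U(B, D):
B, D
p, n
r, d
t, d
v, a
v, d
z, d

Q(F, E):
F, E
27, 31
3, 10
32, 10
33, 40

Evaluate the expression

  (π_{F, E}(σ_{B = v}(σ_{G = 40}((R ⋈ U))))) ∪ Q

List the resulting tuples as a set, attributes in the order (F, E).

Joining R and U on D yields {(11, d, 18, 22, r), (11, d, 18, 22, t), (11, d, 18, 22, v), (11, d, 18, 22, z), (12, a, 40, 40, v), (16, a, 5, 10, v), (27, d, 20, 6, r), (27, d, 20, 6, t), (27, d, 20, 6, v), (27, d, 20, 6, z), (35, d, 39, 39, r), (35, d, 39, 39, t), (35, d, 39, 39, v), (35, d, 39, 39, z), (36, d, 33, 26, r), (36, d, 33, 26, t), (36, d, 33, 26, v), (36, d, 33, 26, z), (40, a, 27, 31, v), (40, a, 3, 15, v)}.
Selection G = 40: {(40, a, 27, 31, v), (40, a, 3, 15, v)}
Selection B = v: {(40, a, 27, 31, v), (40, a, 3, 15, v)}
Projecting to F, E: {(27, 31), (3, 15)}
Set union of the two operands is {(27, 31), (3, 10), (3, 15), (32, 10), (33, 40)}.

{(27, 31), (3, 10), (3, 15), (32, 10), (33, 40)}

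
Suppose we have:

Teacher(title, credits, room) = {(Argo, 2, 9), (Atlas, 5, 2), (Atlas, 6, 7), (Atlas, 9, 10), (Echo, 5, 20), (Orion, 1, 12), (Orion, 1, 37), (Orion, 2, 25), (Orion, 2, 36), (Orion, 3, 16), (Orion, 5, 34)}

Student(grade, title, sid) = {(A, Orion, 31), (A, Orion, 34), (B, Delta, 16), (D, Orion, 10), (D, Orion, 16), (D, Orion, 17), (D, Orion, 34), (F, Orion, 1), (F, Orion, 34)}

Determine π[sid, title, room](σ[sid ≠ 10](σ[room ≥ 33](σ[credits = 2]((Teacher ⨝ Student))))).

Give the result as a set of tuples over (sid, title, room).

{(1, Orion, 36), (16, Orion, 36), (17, Orion, 36), (31, Orion, 36), (34, Orion, 36)}

Natural join on title: {(Orion, 1, 12, A, 31), (Orion, 1, 12, A, 34), (Orion, 1, 12, D, 10), (Orion, 1, 12, D, 16), (Orion, 1, 12, D, 17), (Orion, 1, 12, D, 34), (Orion, 1, 12, F, 1), (Orion, 1, 12, F, 34), (Orion, 1, 37, A, 31), (Orion, 1, 37, A, 34), (Orion, 1, 37, D, 10), (Orion, 1, 37, D, 16), (Orion, 1, 37, D, 17), (Orion, 1, 37, D, 34), (Orion, 1, 37, F, 1), (Orion, 1, 37, F, 34), (Orion, 2, 25, A, 31), (Orion, 2, 25, A, 34), (Orion, 2, 25, D, 10), (Orion, 2, 25, D, 16), (Orion, 2, 25, D, 17), (Orion, 2, 25, D, 34), (Orion, 2, 25, F, 1), (Orion, 2, 25, F, 34), (Orion, 2, 36, A, 31), (Orion, 2, 36, A, 34), (Orion, 2, 36, D, 10), (Orion, 2, 36, D, 16), (Orion, 2, 36, D, 17), (Orion, 2, 36, D, 34), (Orion, 2, 36, F, 1), (Orion, 2, 36, F, 34), (Orion, 3, 16, A, 31), (Orion, 3, 16, A, 34), (Orion, 3, 16, D, 10), (Orion, 3, 16, D, 16), (Orion, 3, 16, D, 17), (Orion, 3, 16, D, 34), (Orion, 3, 16, F, 1), (Orion, 3, 16, F, 34), (Orion, 5, 34, A, 31), (Orion, 5, 34, A, 34), (Orion, 5, 34, D, 10), (Orion, 5, 34, D, 16), (Orion, 5, 34, D, 17), (Orion, 5, 34, D, 34), (Orion, 5, 34, F, 1), (Orion, 5, 34, F, 34)}
σ[credits = 2]: keep tuples satisfying credits = 2 → {(Orion, 2, 25, A, 31), (Orion, 2, 25, A, 34), (Orion, 2, 25, D, 10), (Orion, 2, 25, D, 16), (Orion, 2, 25, D, 17), (Orion, 2, 25, D, 34), (Orion, 2, 25, F, 1), (Orion, 2, 25, F, 34), (Orion, 2, 36, A, 31), (Orion, 2, 36, A, 34), (Orion, 2, 36, D, 10), (Orion, 2, 36, D, 16), (Orion, 2, 36, D, 17), (Orion, 2, 36, D, 34), (Orion, 2, 36, F, 1), (Orion, 2, 36, F, 34)}
σ[room ≥ 33]: keep tuples satisfying room ≥ 33 → {(Orion, 2, 36, A, 31), (Orion, 2, 36, A, 34), (Orion, 2, 36, D, 10), (Orion, 2, 36, D, 16), (Orion, 2, 36, D, 17), (Orion, 2, 36, D, 34), (Orion, 2, 36, F, 1), (Orion, 2, 36, F, 34)}
σ[sid ≠ 10]: keep tuples satisfying sid ≠ 10 → {(Orion, 2, 36, A, 31), (Orion, 2, 36, A, 34), (Orion, 2, 36, D, 16), (Orion, 2, 36, D, 17), (Orion, 2, 36, D, 34), (Orion, 2, 36, F, 1), (Orion, 2, 36, F, 34)}
π[sid, title, room]: project onto (sid, title, room) (2 duplicate(s) eliminated) → {(1, Orion, 36), (16, Orion, 36), (17, Orion, 36), (31, Orion, 36), (34, Orion, 36)}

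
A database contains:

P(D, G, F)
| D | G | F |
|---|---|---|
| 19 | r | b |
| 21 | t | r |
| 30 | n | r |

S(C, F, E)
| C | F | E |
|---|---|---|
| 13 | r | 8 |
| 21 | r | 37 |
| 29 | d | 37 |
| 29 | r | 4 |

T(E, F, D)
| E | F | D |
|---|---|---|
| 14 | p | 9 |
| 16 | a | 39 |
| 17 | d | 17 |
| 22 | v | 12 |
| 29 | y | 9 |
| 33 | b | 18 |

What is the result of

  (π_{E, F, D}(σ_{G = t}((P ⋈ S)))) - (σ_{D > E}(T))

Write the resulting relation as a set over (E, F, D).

{(37, r, 21), (4, r, 21), (8, r, 21)}

Joining P and S on F yields {(21, t, r, 13, 8), (21, t, r, 21, 37), (21, t, r, 29, 4), (30, n, r, 13, 8), (30, n, r, 21, 37), (30, n, r, 29, 4)}.
Selection G = t: {(21, t, r, 13, 8), (21, t, r, 21, 37), (21, t, r, 29, 4)}
π[E, F, D]: project onto (E, F, D) → {(37, r, 21), (4, r, 21), (8, r, 21)}
Selection D > E: {(16, a, 39)}
Set difference of the two operands is {(37, r, 21), (4, r, 21), (8, r, 21)}.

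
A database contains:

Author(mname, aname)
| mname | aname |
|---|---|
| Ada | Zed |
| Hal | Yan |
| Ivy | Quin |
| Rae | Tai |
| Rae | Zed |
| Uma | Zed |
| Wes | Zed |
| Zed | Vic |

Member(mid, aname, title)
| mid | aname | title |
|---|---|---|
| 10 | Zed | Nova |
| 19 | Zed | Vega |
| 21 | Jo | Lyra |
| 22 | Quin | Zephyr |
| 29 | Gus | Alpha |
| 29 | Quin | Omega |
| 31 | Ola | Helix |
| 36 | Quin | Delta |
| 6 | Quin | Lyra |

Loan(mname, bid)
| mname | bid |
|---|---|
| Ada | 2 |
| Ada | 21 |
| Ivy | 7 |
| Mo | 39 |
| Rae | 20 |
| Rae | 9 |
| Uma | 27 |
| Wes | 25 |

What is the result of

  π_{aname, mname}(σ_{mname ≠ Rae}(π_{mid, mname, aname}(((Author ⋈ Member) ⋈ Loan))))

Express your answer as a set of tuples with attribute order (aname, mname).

Joining Author and Member on aname yields {(Ada, Zed, 10, Nova), (Ada, Zed, 19, Vega), (Ivy, Quin, 22, Zephyr), (Ivy, Quin, 29, Omega), (Ivy, Quin, 36, Delta), (Ivy, Quin, 6, Lyra), (Rae, Zed, 10, Nova), (Rae, Zed, 19, Vega), (Uma, Zed, 10, Nova), (Uma, Zed, 19, Vega), (Wes, Zed, 10, Nova), (Wes, Zed, 19, Vega)}.
Joining (Author ⋈ Member) and Loan on mname yields {(Ada, Zed, 10, Nova, 2), (Ada, Zed, 10, Nova, 21), (Ada, Zed, 19, Vega, 2), (Ada, Zed, 19, Vega, 21), (Ivy, Quin, 22, Zephyr, 7), (Ivy, Quin, 29, Omega, 7), (Ivy, Quin, 36, Delta, 7), (Ivy, Quin, 6, Lyra, 7), (Rae, Zed, 10, Nova, 20), (Rae, Zed, 10, Nova, 9), (Rae, Zed, 19, Vega, 20), (Rae, Zed, 19, Vega, 9), (Uma, Zed, 10, Nova, 27), (Uma, Zed, 19, Vega, 27), (Wes, Zed, 10, Nova, 25), (Wes, Zed, 19, Vega, 25)}.
Keep only column(s) mid, mname, aname (4 duplicate(s) eliminated): {(10, Ada, Zed), (10, Rae, Zed), (10, Uma, Zed), (10, Wes, Zed), (19, Ada, Zed), (19, Rae, Zed), (19, Uma, Zed), (19, Wes, Zed), (22, Ivy, Quin), (29, Ivy, Quin), (36, Ivy, Quin), (6, Ivy, Quin)}
σ[mname ≠ Rae]: keep tuples satisfying mname ≠ Rae → {(10, Ada, Zed), (10, Uma, Zed), (10, Wes, Zed), (19, Ada, Zed), (19, Uma, Zed), (19, Wes, Zed), (22, Ivy, Quin), (29, Ivy, Quin), (36, Ivy, Quin), (6, Ivy, Quin)}
Keep only column(s) aname, mname (6 duplicate(s) eliminated): {(Quin, Ivy), (Zed, Ada), (Zed, Uma), (Zed, Wes)}

{(Quin, Ivy), (Zed, Ada), (Zed, Uma), (Zed, Wes)}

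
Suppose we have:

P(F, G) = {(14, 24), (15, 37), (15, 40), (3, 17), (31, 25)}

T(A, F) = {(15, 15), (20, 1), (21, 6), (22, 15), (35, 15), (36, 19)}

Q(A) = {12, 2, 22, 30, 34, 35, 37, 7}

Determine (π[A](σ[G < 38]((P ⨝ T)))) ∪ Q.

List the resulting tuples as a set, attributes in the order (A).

{12, 15, 2, 22, 30, 34, 35, 37, 7}

Natural join on F: {(15, 37, 15), (15, 37, 22), (15, 37, 35), (15, 40, 15), (15, 40, 22), (15, 40, 35)}
σ[G < 38]: keep tuples satisfying G < 38 → {(15, 37, 15), (15, 37, 22), (15, 37, 35)}
π_{A} gives {15, 22, 35}.
Union: {15, 22, 35} with {12, 2, 22, 30, 34, 35, 37, 7} → {12, 15, 2, 22, 30, 34, 35, 37, 7}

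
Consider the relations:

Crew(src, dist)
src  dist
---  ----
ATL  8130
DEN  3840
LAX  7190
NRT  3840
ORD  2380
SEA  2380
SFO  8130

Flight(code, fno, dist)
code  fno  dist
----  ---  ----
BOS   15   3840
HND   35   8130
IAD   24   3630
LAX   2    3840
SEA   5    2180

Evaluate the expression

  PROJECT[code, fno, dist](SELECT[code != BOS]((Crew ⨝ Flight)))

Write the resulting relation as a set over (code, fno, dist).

Crew ⋈ Flight (natural join on dist): {(ATL, 8130, HND, 35), (DEN, 3840, BOS, 15), (DEN, 3840, LAX, 2), (NRT, 3840, BOS, 15), (NRT, 3840, LAX, 2), (SFO, 8130, HND, 35)}
Filtering on code != BOS leaves {(ATL, 8130, HND, 35), (DEN, 3840, LAX, 2), (NRT, 3840, LAX, 2), (SFO, 8130, HND, 35)}.
Projecting to code, fno, dist (2 duplicate(s) eliminated): {(HND, 35, 8130), (LAX, 2, 3840)}

{(HND, 35, 8130), (LAX, 2, 3840)}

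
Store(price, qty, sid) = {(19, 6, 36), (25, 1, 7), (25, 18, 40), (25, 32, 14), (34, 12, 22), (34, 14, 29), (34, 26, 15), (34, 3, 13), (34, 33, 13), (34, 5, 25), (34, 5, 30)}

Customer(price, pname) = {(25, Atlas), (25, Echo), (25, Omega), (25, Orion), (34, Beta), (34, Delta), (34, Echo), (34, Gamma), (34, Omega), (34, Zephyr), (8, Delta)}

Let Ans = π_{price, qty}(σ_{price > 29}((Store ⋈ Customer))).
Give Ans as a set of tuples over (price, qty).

Store ⋈ Customer (natural join on price): {(25, 1, 7, Atlas), (25, 1, 7, Echo), (25, 1, 7, Omega), (25, 1, 7, Orion), (25, 18, 40, Atlas), (25, 18, 40, Echo), (25, 18, 40, Omega), (25, 18, 40, Orion), (25, 32, 14, Atlas), (25, 32, 14, Echo), (25, 32, 14, Omega), (25, 32, 14, Orion), (34, 12, 22, Beta), (34, 12, 22, Delta), (34, 12, 22, Echo), (34, 12, 22, Gamma), (34, 12, 22, Omega), (34, 12, 22, Zephyr), (34, 14, 29, Beta), (34, 14, 29, Delta), (34, 14, 29, Echo), (34, 14, 29, Gamma), (34, 14, 29, Omega), (34, 14, 29, Zephyr), (34, 26, 15, Beta), (34, 26, 15, Delta), (34, 26, 15, Echo), (34, 26, 15, Gamma), (34, 26, 15, Omega), (34, 26, 15, Zephyr), (34, 3, 13, Beta), (34, 3, 13, Delta), (34, 3, 13, Echo), (34, 3, 13, Gamma), (34, 3, 13, Omega), (34, 3, 13, Zephyr), (34, 33, 13, Beta), (34, 33, 13, Delta), (34, 33, 13, Echo), (34, 33, 13, Gamma), (34, 33, 13, Omega), (34, 33, 13, Zephyr), (34, 5, 25, Beta), (34, 5, 25, Delta), (34, 5, 25, Echo), (34, 5, 25, Gamma), (34, 5, 25, Omega), (34, 5, 25, Zephyr), (34, 5, 30, Beta), (34, 5, 30, Delta), (34, 5, 30, Echo), (34, 5, 30, Gamma), (34, 5, 30, Omega), (34, 5, 30, Zephyr)}
Filtering on price > 29 leaves {(34, 12, 22, Beta), (34, 12, 22, Delta), (34, 12, 22, Echo), (34, 12, 22, Gamma), (34, 12, 22, Omega), (34, 12, 22, Zephyr), (34, 14, 29, Beta), (34, 14, 29, Delta), (34, 14, 29, Echo), (34, 14, 29, Gamma), (34, 14, 29, Omega), (34, 14, 29, Zephyr), (34, 26, 15, Beta), (34, 26, 15, Delta), (34, 26, 15, Echo), (34, 26, 15, Gamma), (34, 26, 15, Omega), (34, 26, 15, Zephyr), (34, 3, 13, Beta), (34, 3, 13, Delta), (34, 3, 13, Echo), (34, 3, 13, Gamma), (34, 3, 13, Omega), (34, 3, 13, Zephyr), (34, 33, 13, Beta), (34, 33, 13, Delta), (34, 33, 13, Echo), (34, 33, 13, Gamma), (34, 33, 13, Omega), (34, 33, 13, Zephyr), (34, 5, 25, Beta), (34, 5, 25, Delta), (34, 5, 25, Echo), (34, 5, 25, Gamma), (34, 5, 25, Omega), (34, 5, 25, Zephyr), (34, 5, 30, Beta), (34, 5, 30, Delta), (34, 5, 30, Echo), (34, 5, 30, Gamma), (34, 5, 30, Omega), (34, 5, 30, Zephyr)}.
Projecting to price, qty (36 duplicate(s) eliminated): {(34, 12), (34, 14), (34, 26), (34, 3), (34, 33), (34, 5)}

{(34, 12), (34, 14), (34, 26), (34, 3), (34, 33), (34, 5)}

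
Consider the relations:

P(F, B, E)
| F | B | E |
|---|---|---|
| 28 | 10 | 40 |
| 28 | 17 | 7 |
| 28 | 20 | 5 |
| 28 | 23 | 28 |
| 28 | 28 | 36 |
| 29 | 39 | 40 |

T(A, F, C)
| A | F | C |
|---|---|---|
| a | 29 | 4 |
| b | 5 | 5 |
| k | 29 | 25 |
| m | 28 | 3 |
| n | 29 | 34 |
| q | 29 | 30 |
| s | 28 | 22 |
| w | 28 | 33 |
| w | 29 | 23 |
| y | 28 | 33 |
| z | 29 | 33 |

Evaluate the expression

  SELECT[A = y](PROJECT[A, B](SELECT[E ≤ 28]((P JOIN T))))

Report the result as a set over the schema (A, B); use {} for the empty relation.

{(y, 17), (y, 20), (y, 23)}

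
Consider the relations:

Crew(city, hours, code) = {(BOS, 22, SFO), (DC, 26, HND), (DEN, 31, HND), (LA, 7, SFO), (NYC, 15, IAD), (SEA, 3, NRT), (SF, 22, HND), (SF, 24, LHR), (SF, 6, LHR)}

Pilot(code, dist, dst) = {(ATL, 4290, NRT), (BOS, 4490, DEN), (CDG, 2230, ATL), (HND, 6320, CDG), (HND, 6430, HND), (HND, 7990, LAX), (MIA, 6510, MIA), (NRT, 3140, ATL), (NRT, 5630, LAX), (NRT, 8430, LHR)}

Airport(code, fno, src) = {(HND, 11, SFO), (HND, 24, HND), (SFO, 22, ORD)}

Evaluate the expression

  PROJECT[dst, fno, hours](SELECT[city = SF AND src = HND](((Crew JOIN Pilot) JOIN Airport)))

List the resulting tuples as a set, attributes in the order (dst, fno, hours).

{(CDG, 24, 22), (HND, 24, 22), (LAX, 24, 22)}

Joining Crew and Pilot on code yields {(DC, 26, HND, 6320, CDG), (DC, 26, HND, 6430, HND), (DC, 26, HND, 7990, LAX), (DEN, 31, HND, 6320, CDG), (DEN, 31, HND, 6430, HND), (DEN, 31, HND, 7990, LAX), (SEA, 3, NRT, 3140, ATL), (SEA, 3, NRT, 5630, LAX), (SEA, 3, NRT, 8430, LHR), (SF, 22, HND, 6320, CDG), (SF, 22, HND, 6430, HND), (SF, 22, HND, 7990, LAX)}.
Joining (Crew JOIN Pilot) and Airport on code yields {(DC, 26, HND, 6320, CDG, 11, SFO), (DC, 26, HND, 6320, CDG, 24, HND), (DC, 26, HND, 6430, HND, 11, SFO), (DC, 26, HND, 6430, HND, 24, HND), (DC, 26, HND, 7990, LAX, 11, SFO), (DC, 26, HND, 7990, LAX, 24, HND), (DEN, 31, HND, 6320, CDG, 11, SFO), (DEN, 31, HND, 6320, CDG, 24, HND), (DEN, 31, HND, 6430, HND, 11, SFO), (DEN, 31, HND, 6430, HND, 24, HND), (DEN, 31, HND, 7990, LAX, 11, SFO), (DEN, 31, HND, 7990, LAX, 24, HND), (SF, 22, HND, 6320, CDG, 11, SFO), (SF, 22, HND, 6320, CDG, 24, HND), (SF, 22, HND, 6430, HND, 11, SFO), (SF, 22, HND, 6430, HND, 24, HND), (SF, 22, HND, 7990, LAX, 11, SFO), (SF, 22, HND, 7990, LAX, 24, HND)}.
Filtering on city = SF AND src = HND leaves {(SF, 22, HND, 6320, CDG, 24, HND), (SF, 22, HND, 6430, HND, 24, HND), (SF, 22, HND, 7990, LAX, 24, HND)}.
Projecting to dst, fno, hours: {(CDG, 24, 22), (HND, 24, 22), (LAX, 24, 22)}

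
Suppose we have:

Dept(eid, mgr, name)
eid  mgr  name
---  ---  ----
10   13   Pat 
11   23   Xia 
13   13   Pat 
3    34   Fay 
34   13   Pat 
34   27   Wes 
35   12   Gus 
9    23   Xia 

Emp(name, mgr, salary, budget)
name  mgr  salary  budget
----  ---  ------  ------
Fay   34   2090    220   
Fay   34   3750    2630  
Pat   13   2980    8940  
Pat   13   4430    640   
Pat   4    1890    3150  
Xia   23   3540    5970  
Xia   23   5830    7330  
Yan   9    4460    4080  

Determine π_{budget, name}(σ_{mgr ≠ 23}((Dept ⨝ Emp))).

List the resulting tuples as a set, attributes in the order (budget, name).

{(220, Fay), (2630, Fay), (640, Pat), (8940, Pat)}

Dept ⋈ Emp (natural join on mgr, name): {(10, 13, Pat, 2980, 8940), (10, 13, Pat, 4430, 640), (11, 23, Xia, 3540, 5970), (11, 23, Xia, 5830, 7330), (13, 13, Pat, 2980, 8940), (13, 13, Pat, 4430, 640), (3, 34, Fay, 2090, 220), (3, 34, Fay, 3750, 2630), (34, 13, Pat, 2980, 8940), (34, 13, Pat, 4430, 640), (9, 23, Xia, 3540, 5970), (9, 23, Xia, 5830, 7330)}
Filtering on mgr ≠ 23 leaves {(10, 13, Pat, 2980, 8940), (10, 13, Pat, 4430, 640), (13, 13, Pat, 2980, 8940), (13, 13, Pat, 4430, 640), (3, 34, Fay, 2090, 220), (3, 34, Fay, 3750, 2630), (34, 13, Pat, 2980, 8940), (34, 13, Pat, 4430, 640)}.
π[budget, name]: project onto (budget, name) (4 duplicate(s) eliminated) → {(220, Fay), (2630, Fay), (640, Pat), (8940, Pat)}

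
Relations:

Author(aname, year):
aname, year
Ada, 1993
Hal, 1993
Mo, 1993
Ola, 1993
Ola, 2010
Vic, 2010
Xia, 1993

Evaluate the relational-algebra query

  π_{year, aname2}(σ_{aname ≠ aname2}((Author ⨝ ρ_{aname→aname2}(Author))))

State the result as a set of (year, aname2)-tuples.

ρ[aname→aname2]: schema becomes (aname2, year); tuples unchanged.
Natural join on year: {(Ada, 1993, Ada), (Ada, 1993, Hal), (Ada, 1993, Mo), (Ada, 1993, Ola), (Ada, 1993, Xia), (Hal, 1993, Ada), (Hal, 1993, Hal), (Hal, 1993, Mo), (Hal, 1993, Ola), (Hal, 1993, Xia), (Mo, 1993, Ada), (Mo, 1993, Hal), (Mo, 1993, Mo), (Mo, 1993, Ola), (Mo, 1993, Xia), (Ola, 1993, Ada), (Ola, 1993, Hal), (Ola, 1993, Mo), (Ola, 1993, Ola), (Ola, 1993, Xia), (Ola, 2010, Ola), (Ola, 2010, Vic), (Vic, 2010, Ola), (Vic, 2010, Vic), (Xia, 1993, Ada), (Xia, 1993, Hal), (Xia, 1993, Mo), (Xia, 1993, Ola), (Xia, 1993, Xia)}
Filtering on aname ≠ aname2 leaves {(Ada, 1993, Hal), (Ada, 1993, Mo), (Ada, 1993, Ola), (Ada, 1993, Xia), (Hal, 1993, Ada), (Hal, 1993, Mo), (Hal, 1993, Ola), (Hal, 1993, Xia), (Mo, 1993, Ada), (Mo, 1993, Hal), (Mo, 1993, Ola), (Mo, 1993, Xia), (Ola, 1993, Ada), (Ola, 1993, Hal), (Ola, 1993, Mo), (Ola, 1993, Xia), (Ola, 2010, Vic), (Vic, 2010, Ola), (Xia, 1993, Ada), (Xia, 1993, Hal), (Xia, 1993, Mo), (Xia, 1993, Ola)}.
π_{year, aname2} gives {(1993, Ada), (1993, Hal), (1993, Mo), (1993, Ola), (1993, Xia), (2010, Ola), (2010, Vic)} (15 duplicate(s) eliminated).

{(1993, Ada), (1993, Hal), (1993, Mo), (1993, Ola), (1993, Xia), (2010, Ola), (2010, Vic)}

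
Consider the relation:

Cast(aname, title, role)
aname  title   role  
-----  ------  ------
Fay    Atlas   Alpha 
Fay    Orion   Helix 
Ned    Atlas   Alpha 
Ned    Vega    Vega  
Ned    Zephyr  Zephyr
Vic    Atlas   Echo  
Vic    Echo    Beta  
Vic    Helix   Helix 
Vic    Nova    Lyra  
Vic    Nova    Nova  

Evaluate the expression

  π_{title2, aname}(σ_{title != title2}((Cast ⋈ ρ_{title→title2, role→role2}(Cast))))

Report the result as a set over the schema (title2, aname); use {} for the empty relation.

ρ[title→title2, role→role2]: schema becomes (aname, title2, role2); tuples unchanged.
Cast ⋈ ρ_{title→title2, role→role2}(Cast) (natural join on aname): {(Fay, Atlas, Alpha, Atlas, Alpha), (Fay, Atlas, Alpha, Orion, Helix), (Fay, Orion, Helix, Atlas, Alpha), (Fay, Orion, Helix, Orion, Helix), (Ned, Atlas, Alpha, Atlas, Alpha), (Ned, Atlas, Alpha, Vega, Vega), (Ned, Atlas, Alpha, Zephyr, Zephyr), (Ned, Vega, Vega, Atlas, Alpha), (Ned, Vega, Vega, Vega, Vega), (Ned, Vega, Vega, Zephyr, Zephyr), (Ned, Zephyr, Zephyr, Atlas, Alpha), (Ned, Zephyr, Zephyr, Vega, Vega), (Ned, Zephyr, Zephyr, Zephyr, Zephyr), (Vic, Atlas, Echo, Atlas, Echo), (Vic, Atlas, Echo, Echo, Beta), (Vic, Atlas, Echo, Helix, Helix), (Vic, Atlas, Echo, Nova, Lyra), (Vic, Atlas, Echo, Nova, Nova), (Vic, Echo, Beta, Atlas, Echo), (Vic, Echo, Beta, Echo, Beta), (Vic, Echo, Beta, Helix, Helix), (Vic, Echo, Beta, Nova, Lyra), (Vic, Echo, Beta, Nova, Nova), (Vic, Helix, Helix, Atlas, Echo), (Vic, Helix, Helix, Echo, Beta), (Vic, Helix, Helix, Helix, Helix), (Vic, Helix, Helix, Nova, Lyra), (Vic, Helix, Helix, Nova, Nova), (Vic, Nova, Lyra, Atlas, Echo), (Vic, Nova, Lyra, Echo, Beta), (Vic, Nova, Lyra, Helix, Helix), (Vic, Nova, Lyra, Nova, Lyra), (Vic, Nova, Lyra, Nova, Nova), (Vic, Nova, Nova, Atlas, Echo), (Vic, Nova, Nova, Echo, Beta), (Vic, Nova, Nova, Helix, Helix), (Vic, Nova, Nova, Nova, Lyra), (Vic, Nova, Nova, Nova, Nova)}
Filtering on title != title2 leaves {(Fay, Atlas, Alpha, Orion, Helix), (Fay, Orion, Helix, Atlas, Alpha), (Ned, Atlas, Alpha, Vega, Vega), (Ned, Atlas, Alpha, Zephyr, Zephyr), (Ned, Vega, Vega, Atlas, Alpha), (Ned, Vega, Vega, Zephyr, Zephyr), (Ned, Zephyr, Zephyr, Atlas, Alpha), (Ned, Zephyr, Zephyr, Vega, Vega), (Vic, Atlas, Echo, Echo, Beta), (Vic, Atlas, Echo, Helix, Helix), (Vic, Atlas, Echo, Nova, Lyra), (Vic, Atlas, Echo, Nova, Nova), (Vic, Echo, Beta, Atlas, Echo), (Vic, Echo, Beta, Helix, Helix), (Vic, Echo, Beta, Nova, Lyra), (Vic, Echo, Beta, Nova, Nova), (Vic, Helix, Helix, Atlas, Echo), (Vic, Helix, Helix, Echo, Beta), (Vic, Helix, Helix, Nova, Lyra), (Vic, Helix, Helix, Nova, Nova), (Vic, Nova, Lyra, Atlas, Echo), (Vic, Nova, Lyra, Echo, Beta), (Vic, Nova, Lyra, Helix, Helix), (Vic, Nova, Nova, Atlas, Echo), (Vic, Nova, Nova, Echo, Beta), (Vic, Nova, Nova, Helix, Helix)}.
Projecting to title2, aname (17 duplicate(s) eliminated): {(Atlas, Fay), (Atlas, Ned), (Atlas, Vic), (Echo, Vic), (Helix, Vic), (Nova, Vic), (Orion, Fay), (Vega, Ned), (Zephyr, Ned)}

{(Atlas, Fay), (Atlas, Ned), (Atlas, Vic), (Echo, Vic), (Helix, Vic), (Nova, Vic), (Orion, Fay), (Vega, Ned), (Zephyr, Ned)}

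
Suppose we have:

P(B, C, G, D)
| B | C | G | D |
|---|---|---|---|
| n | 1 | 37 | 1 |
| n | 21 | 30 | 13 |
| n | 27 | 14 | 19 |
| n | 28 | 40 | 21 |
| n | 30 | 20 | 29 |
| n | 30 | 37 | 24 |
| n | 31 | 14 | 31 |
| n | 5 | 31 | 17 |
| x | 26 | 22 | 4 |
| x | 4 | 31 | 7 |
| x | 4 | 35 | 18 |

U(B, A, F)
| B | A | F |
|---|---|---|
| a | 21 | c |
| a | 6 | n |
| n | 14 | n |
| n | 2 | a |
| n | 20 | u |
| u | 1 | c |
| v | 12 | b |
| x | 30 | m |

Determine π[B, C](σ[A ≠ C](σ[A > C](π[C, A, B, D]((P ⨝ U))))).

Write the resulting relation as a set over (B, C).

Joining P and U on B yields {(n, 1, 37, 1, 14, n), (n, 1, 37, 1, 2, a), (n, 1, 37, 1, 20, u), (n, 21, 30, 13, 14, n), (n, 21, 30, 13, 2, a), (n, 21, 30, 13, 20, u), (n, 27, 14, 19, 14, n), (n, 27, 14, 19, 2, a), (n, 27, 14, 19, 20, u), (n, 28, 40, 21, 14, n), (n, 28, 40, 21, 2, a), (n, 28, 40, 21, 20, u), (n, 30, 20, 29, 14, n), (n, 30, 20, 29, 2, a), (n, 30, 20, 29, 20, u), (n, 30, 37, 24, 14, n), (n, 30, 37, 24, 2, a), (n, 30, 37, 24, 20, u), (n, 31, 14, 31, 14, n), (n, 31, 14, 31, 2, a), (n, 31, 14, 31, 20, u), (n, 5, 31, 17, 14, n), (n, 5, 31, 17, 2, a), (n, 5, 31, 17, 20, u), (x, 26, 22, 4, 30, m), (x, 4, 31, 7, 30, m), (x, 4, 35, 18, 30, m)}.
π[C, A, B, D]: project onto (C, A, B, D) → {(1, 14, n, 1), (1, 2, n, 1), (1, 20, n, 1), (21, 14, n, 13), (21, 2, n, 13), (21, 20, n, 13), (26, 30, x, 4), (27, 14, n, 19), (27, 2, n, 19), (27, 20, n, 19), (28, 14, n, 21), (28, 2, n, 21), (28, 20, n, 21), (30, 14, n, 24), (30, 14, n, 29), (30, 2, n, 24), (30, 2, n, 29), (30, 20, n, 24), (30, 20, n, 29), (31, 14, n, 31), (31, 2, n, 31), (31, 20, n, 31), (4, 30, x, 18), (4, 30, x, 7), (5, 14, n, 17), (5, 2, n, 17), (5, 20, n, 17)}
Selection A > C: {(1, 14, n, 1), (1, 2, n, 1), (1, 20, n, 1), (26, 30, x, 4), (4, 30, x, 18), (4, 30, x, 7), (5, 14, n, 17), (5, 20, n, 17)}
Selection A ≠ C: {(1, 14, n, 1), (1, 2, n, 1), (1, 20, n, 1), (26, 30, x, 4), (4, 30, x, 18), (4, 30, x, 7), (5, 14, n, 17), (5, 20, n, 17)}
π[B, C]: project onto (B, C) (4 duplicate(s) eliminated) → {(n, 1), (n, 5), (x, 26), (x, 4)}

{(n, 1), (n, 5), (x, 26), (x, 4)}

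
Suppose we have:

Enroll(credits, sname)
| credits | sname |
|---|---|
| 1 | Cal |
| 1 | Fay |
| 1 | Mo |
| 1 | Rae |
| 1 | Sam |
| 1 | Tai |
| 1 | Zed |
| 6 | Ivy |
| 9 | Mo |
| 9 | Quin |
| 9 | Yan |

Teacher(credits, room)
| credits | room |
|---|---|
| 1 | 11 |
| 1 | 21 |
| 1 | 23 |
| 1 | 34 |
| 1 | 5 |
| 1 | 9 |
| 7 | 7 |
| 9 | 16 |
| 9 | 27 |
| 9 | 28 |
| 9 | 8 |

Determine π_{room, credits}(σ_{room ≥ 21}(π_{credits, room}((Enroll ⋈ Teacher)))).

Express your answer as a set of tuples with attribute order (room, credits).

Enroll ⋈ Teacher (natural join on credits): {(1, Cal, 11), (1, Cal, 21), (1, Cal, 23), (1, Cal, 34), (1, Cal, 5), (1, Cal, 9), (1, Fay, 11), (1, Fay, 21), (1, Fay, 23), (1, Fay, 34), (1, Fay, 5), (1, Fay, 9), (1, Mo, 11), (1, Mo, 21), (1, Mo, 23), (1, Mo, 34), (1, Mo, 5), (1, Mo, 9), (1, Rae, 11), (1, Rae, 21), (1, Rae, 23), (1, Rae, 34), (1, Rae, 5), (1, Rae, 9), (1, Sam, 11), (1, Sam, 21), (1, Sam, 23), (1, Sam, 34), (1, Sam, 5), (1, Sam, 9), (1, Tai, 11), (1, Tai, 21), (1, Tai, 23), (1, Tai, 34), (1, Tai, 5), (1, Tai, 9), (1, Zed, 11), (1, Zed, 21), (1, Zed, 23), (1, Zed, 34), (1, Zed, 5), (1, Zed, 9), (9, Mo, 16), (9, Mo, 27), (9, Mo, 28), (9, Mo, 8), (9, Quin, 16), (9, Quin, 27), (9, Quin, 28), (9, Quin, 8), (9, Yan, 16), (9, Yan, 27), (9, Yan, 28), (9, Yan, 8)}
π[credits, room]: project onto (credits, room) (44 duplicate(s) eliminated) → {(1, 11), (1, 21), (1, 23), (1, 34), (1, 5), (1, 9), (9, 16), (9, 27), (9, 28), (9, 8)}
Apply σ_{room ≥ 21}; surviving tuples: {(1, 21), (1, 23), (1, 34), (9, 27), (9, 28)}
π[room, credits]: project onto (room, credits) → {(21, 1), (23, 1), (27, 9), (28, 9), (34, 1)}

{(21, 1), (23, 1), (27, 9), (28, 9), (34, 1)}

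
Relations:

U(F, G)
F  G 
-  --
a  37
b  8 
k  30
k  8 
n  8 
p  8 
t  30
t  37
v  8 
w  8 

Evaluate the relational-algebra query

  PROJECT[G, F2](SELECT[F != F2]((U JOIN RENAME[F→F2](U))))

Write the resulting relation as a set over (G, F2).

ρ[F→F2]: schema becomes (F2, G); tuples unchanged.
Joining U and RENAME[F→F2](U) on G yields {(a, 37, a), (a, 37, t), (b, 8, b), (b, 8, k), (b, 8, n), (b, 8, p), (b, 8, v), (b, 8, w), (k, 30, k), (k, 30, t), (k, 8, b), (k, 8, k), (k, 8, n), (k, 8, p), (k, 8, v), (k, 8, w), (n, 8, b), (n, 8, k), (n, 8, n), (n, 8, p), (n, 8, v), (n, 8, w), (p, 8, b), (p, 8, k), (p, 8, n), (p, 8, p), (p, 8, v), (p, 8, w), (t, 30, k), (t, 30, t), (t, 37, a), (t, 37, t), (v, 8, b), (v, 8, k), (v, 8, n), (v, 8, p), (v, 8, v), (v, 8, w), (w, 8, b), (w, 8, k), (w, 8, n), (w, 8, p), (w, 8, v), (w, 8, w)}.
Selection F != F2: {(a, 37, t), (b, 8, k), (b, 8, n), (b, 8, p), (b, 8, v), (b, 8, w), (k, 30, t), (k, 8, b), (k, 8, n), (k, 8, p), (k, 8, v), (k, 8, w), (n, 8, b), (n, 8, k), (n, 8, p), (n, 8, v), (n, 8, w), (p, 8, b), (p, 8, k), (p, 8, n), (p, 8, v), (p, 8, w), (t, 30, k), (t, 37, a), (v, 8, b), (v, 8, k), (v, 8, n), (v, 8, p), (v, 8, w), (w, 8, b), (w, 8, k), (w, 8, n), (w, 8, p), (w, 8, v)}
π_{G, F2} gives {(30, k), (30, t), (37, a), (37, t), (8, b), (8, k), (8, n), (8, p), (8, v), (8, w)} (24 duplicate(s) eliminated).

{(30, k), (30, t), (37, a), (37, t), (8, b), (8, k), (8, n), (8, p), (8, v), (8, w)}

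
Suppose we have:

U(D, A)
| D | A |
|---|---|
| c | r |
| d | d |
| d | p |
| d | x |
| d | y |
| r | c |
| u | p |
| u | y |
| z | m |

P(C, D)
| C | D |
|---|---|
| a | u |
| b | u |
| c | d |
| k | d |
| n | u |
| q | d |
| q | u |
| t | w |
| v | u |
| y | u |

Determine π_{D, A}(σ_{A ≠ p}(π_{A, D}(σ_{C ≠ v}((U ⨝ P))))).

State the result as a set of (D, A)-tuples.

{(d, d), (d, x), (d, y), (u, y)}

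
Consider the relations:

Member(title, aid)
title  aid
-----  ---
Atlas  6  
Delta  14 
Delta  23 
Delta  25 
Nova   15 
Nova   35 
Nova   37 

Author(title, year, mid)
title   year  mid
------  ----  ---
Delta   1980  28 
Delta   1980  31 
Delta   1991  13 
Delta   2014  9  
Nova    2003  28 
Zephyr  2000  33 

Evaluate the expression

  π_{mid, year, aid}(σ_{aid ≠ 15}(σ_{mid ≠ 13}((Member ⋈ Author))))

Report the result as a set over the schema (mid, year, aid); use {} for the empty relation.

{(28, 1980, 14), (28, 1980, 23), (28, 1980, 25), (28, 2003, 35), (28, 2003, 37), (31, 1980, 14), (31, 1980, 23), (31, 1980, 25), (9, 2014, 14), (9, 2014, 23), (9, 2014, 25)}

Joining Member and Author on title yields {(Delta, 14, 1980, 28), (Delta, 14, 1980, 31), (Delta, 14, 1991, 13), (Delta, 14, 2014, 9), (Delta, 23, 1980, 28), (Delta, 23, 1980, 31), (Delta, 23, 1991, 13), (Delta, 23, 2014, 9), (Delta, 25, 1980, 28), (Delta, 25, 1980, 31), (Delta, 25, 1991, 13), (Delta, 25, 2014, 9), (Nova, 15, 2003, 28), (Nova, 35, 2003, 28), (Nova, 37, 2003, 28)}.
Filtering on mid ≠ 13 leaves {(Delta, 14, 1980, 28), (Delta, 14, 1980, 31), (Delta, 14, 2014, 9), (Delta, 23, 1980, 28), (Delta, 23, 1980, 31), (Delta, 23, 2014, 9), (Delta, 25, 1980, 28), (Delta, 25, 1980, 31), (Delta, 25, 2014, 9), (Nova, 15, 2003, 28), (Nova, 35, 2003, 28), (Nova, 37, 2003, 28)}.
Filtering on aid ≠ 15 leaves {(Delta, 14, 1980, 28), (Delta, 14, 1980, 31), (Delta, 14, 2014, 9), (Delta, 23, 1980, 28), (Delta, 23, 1980, 31), (Delta, 23, 2014, 9), (Delta, 25, 1980, 28), (Delta, 25, 1980, 31), (Delta, 25, 2014, 9), (Nova, 35, 2003, 28), (Nova, 37, 2003, 28)}.
π_{mid, year, aid} gives {(28, 1980, 14), (28, 1980, 23), (28, 1980, 25), (28, 2003, 35), (28, 2003, 37), (31, 1980, 14), (31, 1980, 23), (31, 1980, 25), (9, 2014, 14), (9, 2014, 23), (9, 2014, 25)}.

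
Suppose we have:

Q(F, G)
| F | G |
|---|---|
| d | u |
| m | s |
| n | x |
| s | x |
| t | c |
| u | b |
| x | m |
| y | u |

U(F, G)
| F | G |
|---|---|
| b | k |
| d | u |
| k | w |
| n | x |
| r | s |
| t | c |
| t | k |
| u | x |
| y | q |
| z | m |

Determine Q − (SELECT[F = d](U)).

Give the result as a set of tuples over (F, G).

Filtering on F = d leaves {(d, u)}.
Taking the difference: {(m, s), (n, x), (s, x), (t, c), (u, b), (x, m), (y, u)}

{(m, s), (n, x), (s, x), (t, c), (u, b), (x, m), (y, u)}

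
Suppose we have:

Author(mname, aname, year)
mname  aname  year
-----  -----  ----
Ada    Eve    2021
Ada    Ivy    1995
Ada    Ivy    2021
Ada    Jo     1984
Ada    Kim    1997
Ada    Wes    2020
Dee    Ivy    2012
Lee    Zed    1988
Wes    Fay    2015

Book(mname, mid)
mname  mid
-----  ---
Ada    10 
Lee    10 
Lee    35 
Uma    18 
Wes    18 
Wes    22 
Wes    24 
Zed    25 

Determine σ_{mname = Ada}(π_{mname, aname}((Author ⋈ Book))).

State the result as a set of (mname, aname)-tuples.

Natural join on mname: {(Ada, Eve, 2021, 10), (Ada, Ivy, 1995, 10), (Ada, Ivy, 2021, 10), (Ada, Jo, 1984, 10), (Ada, Kim, 1997, 10), (Ada, Wes, 2020, 10), (Lee, Zed, 1988, 10), (Lee, Zed, 1988, 35), (Wes, Fay, 2015, 18), (Wes, Fay, 2015, 22), (Wes, Fay, 2015, 24)}
π_{mname, aname} gives {(Ada, Eve), (Ada, Ivy), (Ada, Jo), (Ada, Kim), (Ada, Wes), (Lee, Zed), (Wes, Fay)} (4 duplicate(s) eliminated).
σ[mname = Ada]: keep tuples satisfying mname = Ada → {(Ada, Eve), (Ada, Ivy), (Ada, Jo), (Ada, Kim), (Ada, Wes)}

{(Ada, Eve), (Ada, Ivy), (Ada, Jo), (Ada, Kim), (Ada, Wes)}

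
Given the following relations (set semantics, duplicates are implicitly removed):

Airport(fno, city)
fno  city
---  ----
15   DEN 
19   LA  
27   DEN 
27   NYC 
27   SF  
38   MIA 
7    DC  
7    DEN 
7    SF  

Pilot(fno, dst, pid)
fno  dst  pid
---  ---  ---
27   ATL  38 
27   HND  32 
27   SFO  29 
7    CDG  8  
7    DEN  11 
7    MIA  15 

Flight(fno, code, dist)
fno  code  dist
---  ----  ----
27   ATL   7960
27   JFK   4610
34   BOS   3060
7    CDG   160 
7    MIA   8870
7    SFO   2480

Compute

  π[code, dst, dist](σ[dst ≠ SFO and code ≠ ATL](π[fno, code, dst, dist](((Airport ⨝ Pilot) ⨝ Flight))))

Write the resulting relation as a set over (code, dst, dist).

{(CDG, CDG, 160), (CDG, DEN, 160), (CDG, MIA, 160), (JFK, ATL, 4610), (JFK, HND, 4610), (MIA, CDG, 8870), (MIA, DEN, 8870), (MIA, MIA, 8870), (SFO, CDG, 2480), (SFO, DEN, 2480), (SFO, MIA, 2480)}

Airport ⋈ Pilot (natural join on fno): {(27, DEN, ATL, 38), (27, DEN, HND, 32), (27, DEN, SFO, 29), (27, NYC, ATL, 38), (27, NYC, HND, 32), (27, NYC, SFO, 29), (27, SF, ATL, 38), (27, SF, HND, 32), (27, SF, SFO, 29), (7, DC, CDG, 8), (7, DC, DEN, 11), (7, DC, MIA, 15), (7, DEN, CDG, 8), (7, DEN, DEN, 11), (7, DEN, MIA, 15), (7, SF, CDG, 8), (7, SF, DEN, 11), (7, SF, MIA, 15)}
(Airport ⨝ Pilot) ⋈ Flight (natural join on fno): {(27, DEN, ATL, 38, ATL, 7960), (27, DEN, ATL, 38, JFK, 4610), (27, DEN, HND, 32, ATL, 7960), (27, DEN, HND, 32, JFK, 4610), (27, DEN, SFO, 29, ATL, 7960), (27, DEN, SFO, 29, JFK, 4610), (27, NYC, ATL, 38, ATL, 7960), (27, NYC, ATL, 38, JFK, 4610), (27, NYC, HND, 32, ATL, 7960), (27, NYC, HND, 32, JFK, 4610), (27, NYC, SFO, 29, ATL, 7960), (27, NYC, SFO, 29, JFK, 4610), (27, SF, ATL, 38, ATL, 7960), (27, SF, ATL, 38, JFK, 4610), (27, SF, HND, 32, ATL, 7960), (27, SF, HND, 32, JFK, 4610), (27, SF, SFO, 29, ATL, 7960), (27, SF, SFO, 29, JFK, 4610), (7, DC, CDG, 8, CDG, 160), (7, DC, CDG, 8, MIA, 8870), (7, DC, CDG, 8, SFO, 2480), (7, DC, DEN, 11, CDG, 160), (7, DC, DEN, 11, MIA, 8870), (7, DC, DEN, 11, SFO, 2480), (7, DC, MIA, 15, CDG, 160), (7, DC, MIA, 15, MIA, 8870), (7, DC, MIA, 15, SFO, 2480), (7, DEN, CDG, 8, CDG, 160), (7, DEN, CDG, 8, MIA, 8870), (7, DEN, CDG, 8, SFO, 2480), (7, DEN, DEN, 11, CDG, 160), (7, DEN, DEN, 11, MIA, 8870), (7, DEN, DEN, 11, SFO, 2480), (7, DEN, MIA, 15, CDG, 160), (7, DEN, MIA, 15, MIA, 8870), (7, DEN, MIA, 15, SFO, 2480), (7, SF, CDG, 8, CDG, 160), (7, SF, CDG, 8, MIA, 8870), (7, SF, CDG, 8, SFO, 2480), (7, SF, DEN, 11, CDG, 160), (7, SF, DEN, 11, MIA, 8870), (7, SF, DEN, 11, SFO, 2480), (7, SF, MIA, 15, CDG, 160), (7, SF, MIA, 15, MIA, 8870), (7, SF, MIA, 15, SFO, 2480)}
Keep only column(s) fno, code, dst, dist (30 duplicate(s) eliminated): {(27, ATL, ATL, 7960), (27, ATL, HND, 7960), (27, ATL, SFO, 7960), (27, JFK, ATL, 4610), (27, JFK, HND, 4610), (27, JFK, SFO, 4610), (7, CDG, CDG, 160), (7, CDG, DEN, 160), (7, CDG, MIA, 160), (7, MIA, CDG, 8870), (7, MIA, DEN, 8870), (7, MIA, MIA, 8870), (7, SFO, CDG, 2480), (7, SFO, DEN, 2480), (7, SFO, MIA, 2480)}
Selection dst ≠ SFO and code ≠ ATL: {(27, JFK, ATL, 4610), (27, JFK, HND, 4610), (7, CDG, CDG, 160), (7, CDG, DEN, 160), (7, CDG, MIA, 160), (7, MIA, CDG, 8870), (7, MIA, DEN, 8870), (7, MIA, MIA, 8870), (7, SFO, CDG, 2480), (7, SFO, DEN, 2480), (7, SFO, MIA, 2480)}
Keep only column(s) code, dst, dist: {(CDG, CDG, 160), (CDG, DEN, 160), (CDG, MIA, 160), (JFK, ATL, 4610), (JFK, HND, 4610), (MIA, CDG, 8870), (MIA, DEN, 8870), (MIA, MIA, 8870), (SFO, CDG, 2480), (SFO, DEN, 2480), (SFO, MIA, 2480)}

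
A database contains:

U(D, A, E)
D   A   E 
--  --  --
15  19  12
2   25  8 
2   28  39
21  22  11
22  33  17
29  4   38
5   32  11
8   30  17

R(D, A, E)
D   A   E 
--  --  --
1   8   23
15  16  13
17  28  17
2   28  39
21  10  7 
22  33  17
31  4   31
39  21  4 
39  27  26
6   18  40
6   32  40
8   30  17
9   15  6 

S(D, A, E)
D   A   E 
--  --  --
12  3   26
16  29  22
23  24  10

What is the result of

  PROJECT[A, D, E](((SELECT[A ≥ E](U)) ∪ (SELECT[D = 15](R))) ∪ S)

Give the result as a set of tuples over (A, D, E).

σ[A ≥ E]: keep tuples satisfying A ≥ E → {(15, 19, 12), (2, 25, 8), (21, 22, 11), (22, 33, 17), (5, 32, 11), (8, 30, 17)}
σ[D = 15]: keep tuples satisfying D = 15 → {(15, 16, 13)}
Set union of the two operands is {(15, 16, 13), (15, 19, 12), (2, 25, 8), (21, 22, 11), (22, 33, 17), (5, 32, 11), (8, 30, 17)}.
Set union of the two operands is {(12, 3, 26), (15, 16, 13), (15, 19, 12), (16, 29, 22), (2, 25, 8), (21, 22, 11), (22, 33, 17), (23, 24, 10), (5, 32, 11), (8, 30, 17)}.
Keep only column(s) A, D, E: {(16, 15, 13), (19, 15, 12), (22, 21, 11), (24, 23, 10), (25, 2, 8), (29, 16, 22), (3, 12, 26), (30, 8, 17), (32, 5, 11), (33, 22, 17)}

{(16, 15, 13), (19, 15, 12), (22, 21, 11), (24, 23, 10), (25, 2, 8), (29, 16, 22), (3, 12, 26), (30, 8, 17), (32, 5, 11), (33, 22, 17)}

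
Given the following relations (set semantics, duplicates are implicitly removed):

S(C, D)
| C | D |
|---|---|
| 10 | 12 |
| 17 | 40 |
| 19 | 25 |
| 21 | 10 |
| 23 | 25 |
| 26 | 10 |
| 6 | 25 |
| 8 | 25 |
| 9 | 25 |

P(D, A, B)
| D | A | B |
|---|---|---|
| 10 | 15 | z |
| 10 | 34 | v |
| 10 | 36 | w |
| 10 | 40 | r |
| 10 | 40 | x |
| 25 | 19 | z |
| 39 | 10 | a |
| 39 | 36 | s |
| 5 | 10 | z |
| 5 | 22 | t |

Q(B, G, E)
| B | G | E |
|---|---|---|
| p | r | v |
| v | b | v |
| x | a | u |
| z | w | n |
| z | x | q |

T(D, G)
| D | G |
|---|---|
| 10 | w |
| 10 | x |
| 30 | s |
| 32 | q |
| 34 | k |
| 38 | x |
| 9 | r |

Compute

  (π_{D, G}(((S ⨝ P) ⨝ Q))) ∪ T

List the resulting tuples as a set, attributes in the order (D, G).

Joining S and P on D yields {(19, 25, 19, z), (21, 10, 15, z), (21, 10, 34, v), (21, 10, 36, w), (21, 10, 40, r), (21, 10, 40, x), (23, 25, 19, z), (26, 10, 15, z), (26, 10, 34, v), (26, 10, 36, w), (26, 10, 40, r), (26, 10, 40, x), (6, 25, 19, z), (8, 25, 19, z), (9, 25, 19, z)}.
Joining (S ⨝ P) and Q on B yields {(19, 25, 19, z, w, n), (19, 25, 19, z, x, q), (21, 10, 15, z, w, n), (21, 10, 15, z, x, q), (21, 10, 34, v, b, v), (21, 10, 40, x, a, u), (23, 25, 19, z, w, n), (23, 25, 19, z, x, q), (26, 10, 15, z, w, n), (26, 10, 15, z, x, q), (26, 10, 34, v, b, v), (26, 10, 40, x, a, u), (6, 25, 19, z, w, n), (6, 25, 19, z, x, q), (8, 25, 19, z, w, n), (8, 25, 19, z, x, q), (9, 25, 19, z, w, n), (9, 25, 19, z, x, q)}.
π_{D, G} gives {(10, a), (10, b), (10, w), (10, x), (25, w), (25, x)} (12 duplicate(s) eliminated).
Union: {(10, a), (10, b), (10, w), (10, x), (25, w), (25, x)} with {(10, w), (10, x), (30, s), (32, q), (34, k), (38, x), (9, r)} → {(10, a), (10, b), (10, w), (10, x), (25, w), (25, x), (30, s), (32, q), (34, k), (38, x), (9, r)}

{(10, a), (10, b), (10, w), (10, x), (25, w), (25, x), (30, s), (32, q), (34, k), (38, x), (9, r)}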